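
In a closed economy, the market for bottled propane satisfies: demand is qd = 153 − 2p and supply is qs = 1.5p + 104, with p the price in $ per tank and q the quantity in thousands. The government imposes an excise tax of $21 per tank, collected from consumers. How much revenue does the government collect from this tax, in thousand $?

Before the tax: set 153 − 2p = 1.5p + 104 → p* = $14, q* = 125.
With the tax collected from consumers, demand (in seller-price terms) shifts: qd = 153 − 2(p + 21).
New equilibrium: consumers pay $23, sellers receive $2, q = 107. (Wedge: pb − ps = 21.)
Revenue = t · Q = 21 · 107 = $2247.

Tax revenue = $2247 thousand.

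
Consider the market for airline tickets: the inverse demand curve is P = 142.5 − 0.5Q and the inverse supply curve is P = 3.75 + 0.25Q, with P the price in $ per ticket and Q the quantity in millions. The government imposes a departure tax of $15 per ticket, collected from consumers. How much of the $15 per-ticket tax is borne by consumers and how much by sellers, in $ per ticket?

Consumers bear $10 per ticket; sellers bear $5 per ticket.

Inverting to Q(P) form: Qd = 285 − 2P; Qs = 4P − 15.
Before the tax: set 285 − 2P = 4P − 15 → P* = $50, Q* = 185.
With the tax collected from consumers, demand (in seller-price terms) shifts: Qd = 285 − 2(P + 15).
New equilibrium: consumers pay $60, sellers receive $45, Q = 165. (Wedge: Pb − Ps = 15.)
Burden on consumers: $10; on sellers: $5. (They sum to $15.)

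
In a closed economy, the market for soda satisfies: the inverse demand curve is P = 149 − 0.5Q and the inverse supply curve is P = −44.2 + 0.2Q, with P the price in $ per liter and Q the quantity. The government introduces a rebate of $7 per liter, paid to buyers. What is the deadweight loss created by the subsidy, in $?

Inverting to Q(P) form: Qd = 298 − 2P; Qs = 5P + 221.
Before the subsidy: set 298 − 2P = 5P + 221 → P* = $11, Q* = 276.
With a per-unit subsidy paid to buyers, each effectively pays P − 7, so demand becomes Qd = 298 − 2(P − 7).
New equilibrium: buyers pay $6, suppliers receive $13, Q = 286. (Wedge: Pb − Ps = −7.)
Quantity rises by |ΔQ| = |276 − 286| = 10.
DWL = ½ · t · |ΔQ| = ½ · 7 · 10 = $35.

Deadweight loss = $35.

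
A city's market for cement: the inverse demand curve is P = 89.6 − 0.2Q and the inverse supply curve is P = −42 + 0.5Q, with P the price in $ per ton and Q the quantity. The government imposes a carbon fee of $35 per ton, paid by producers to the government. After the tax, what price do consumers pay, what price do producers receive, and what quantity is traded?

Inverting to Q(P) form: Qd = 448 − 5P; Qs = 2P + 84.
Without the tax, 448 − 5P = 2P + 84 gives 7P = 364, so P* = $52 and Q* = 188.
With the tax collected from producers, supply shifts: Qs = 2(P − 35) + 84.
New equilibrium: consumers pay $62, producers receive $27, Q = 138. (Wedge: Pb − Ps = 35.)

Consumers pay $62; producers receive $27; quantity = 138.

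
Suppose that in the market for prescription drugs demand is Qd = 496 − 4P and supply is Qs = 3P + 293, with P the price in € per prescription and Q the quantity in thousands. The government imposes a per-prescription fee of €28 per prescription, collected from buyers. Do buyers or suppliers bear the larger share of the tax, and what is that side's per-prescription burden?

Suppliers bear the larger share: €16 per prescription.

Without the tax, 496 − 4P = 3P + 293 gives 7P = 203, so P* = €29 and Q* = 380.
With the tax collected from buyers, demand (in seller-price terms) shifts: Qd = 496 − 4(P + 28).
New equilibrium: buyers pay €41, suppliers receive €13, Q = 332. (Wedge: Pb − Ps = 28.)
Per-prescription burden: buyers €12, suppliers €16.
Suppliers take the larger share because supply is less price-elastic here (demand slope 4 vs supply slope 3).
The less price-elastic side of the market bears the larger share of a per-unit tax.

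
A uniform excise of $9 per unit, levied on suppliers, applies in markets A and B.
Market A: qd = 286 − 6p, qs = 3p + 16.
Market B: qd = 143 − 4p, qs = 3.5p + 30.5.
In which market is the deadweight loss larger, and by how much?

Market A, by $5.4.

Market A: pre-tax p* = $30, q* = 106; post-tax q = 88; deadweight loss = $81.
Market B: pre-tax p* = $15, q* = 83; post-tax q = 66.2; deadweight loss = $75.6.
Difference: $81 vs $75.6 → market A is larger by $5.4.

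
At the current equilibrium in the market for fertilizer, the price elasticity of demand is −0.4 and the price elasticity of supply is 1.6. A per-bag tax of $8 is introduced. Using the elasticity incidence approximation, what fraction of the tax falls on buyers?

Buyers' share ≈ 0.8.

Incidence ratio: buyers' share ≈ εs / (εs + |εd|) = 1.6 / (1.6 + 0.4) = 0.8.
Supply is the more elastic side, so buyers bear the larger share.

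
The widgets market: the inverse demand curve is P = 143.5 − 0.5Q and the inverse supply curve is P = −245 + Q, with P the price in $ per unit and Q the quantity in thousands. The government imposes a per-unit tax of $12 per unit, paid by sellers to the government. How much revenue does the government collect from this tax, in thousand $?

Rewrite in direct form: Qd = 287 − 2P and Qs = P + 245.
Before the tax: set 287 − 2P = P + 245 → P* = $14, Q* = 259.
With the tax collected from sellers, supply shifts: Qs = (P − 12) + 245.
Solving gives Q = 251 with buyers paying $18 and sellers receiving $6 (the $12 wedge).
Revenue = t · Q = 12 · 251 = $3012.

Tax revenue = $3012 thousand.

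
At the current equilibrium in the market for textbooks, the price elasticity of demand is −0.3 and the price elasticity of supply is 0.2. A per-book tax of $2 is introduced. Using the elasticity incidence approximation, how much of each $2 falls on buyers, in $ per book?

Incidence ratio: buyers' share ≈ εs / (εs + |εd|) = 0.2 / (0.2 + 0.3) = 0.4.
So buyers bear ≈ 0.4 × $2 = $0.8; producers bear $1.2.

Buyers bear ≈ $0.8 per book.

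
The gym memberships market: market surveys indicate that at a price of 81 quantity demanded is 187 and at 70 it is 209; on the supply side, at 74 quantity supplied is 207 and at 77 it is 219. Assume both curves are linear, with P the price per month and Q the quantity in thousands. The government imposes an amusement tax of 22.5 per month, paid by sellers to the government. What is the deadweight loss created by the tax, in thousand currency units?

Demand slope: (209 − 187)/(70 − 81) = -2, so Qd = 349 − 2P.
Supply slope: (219 − 207)/(77 − 74) = 4, so Qs = 4P − 89.
Without the tax, 349 − 2P = 4P − 89 gives 6P = 438, so P* = 73 and Q* = 203.
With the tax collected from sellers, supply shifts: Qs = 4(P − 22.5) − 89.
New equilibrium: buyers pay 88, sellers receive 65.5, Q = 173. (Wedge: Pb − Ps = 22.5.)
Quantity falls by |ΔQ| = |203 − 173| = 30.
DWL = ½ · t · |ΔQ| = ½ · 22.5 · 30 = 337.5.

Deadweight loss = 337.5 thousand.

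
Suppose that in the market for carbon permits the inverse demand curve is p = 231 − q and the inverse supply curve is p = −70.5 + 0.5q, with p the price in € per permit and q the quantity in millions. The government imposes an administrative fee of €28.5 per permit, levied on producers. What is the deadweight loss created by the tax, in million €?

Deadweight loss = €270.75 million.

Inverting to q(p) form: qd = 231 − p; qs = 2p + 141.
Before the tax: set 231 − p = 2p + 141 → p* = €30, q* = 201.
With the tax collected from producers, supply shifts: qs = 2(p − 28.5) + 141.
Solving gives q = 182 with consumers paying €49 and producers receiving €20.5 (the €28.5 wedge).
Quantity falls by |ΔQ| = |201 − 182| = 19.
DWL = ½ · t · |ΔQ| = ½ · 28.5 · 19 = €270.75.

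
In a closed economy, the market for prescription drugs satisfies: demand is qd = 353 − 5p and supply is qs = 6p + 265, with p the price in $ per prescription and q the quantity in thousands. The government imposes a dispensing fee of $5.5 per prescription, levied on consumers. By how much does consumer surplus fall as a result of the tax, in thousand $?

Before the tax: set 353 − 5p = 6p + 265 → p* = $8, q* = 313.
With the tax collected from consumers, demand (in seller-price terms) shifts: qd = 353 − 5(p + 5.5).
New equilibrium: consumers pay $11, producers receive $5.5, q = 298. (Wedge: pb − ps = 5.5.)
ΔCS is the trapezoid between Q = 298 and Q = 313 of height $3: ½ · (313 + 298) · 3 = $916.5.

Consumer surplus falls by $916.5 thousand.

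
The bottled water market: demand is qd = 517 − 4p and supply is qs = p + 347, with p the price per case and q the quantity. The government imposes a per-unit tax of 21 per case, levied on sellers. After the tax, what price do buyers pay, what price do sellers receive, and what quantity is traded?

Without the tax, 517 − 4p = p + 347 gives 5p = 170, so p* = 34 and q* = 381.
With the tax collected from sellers, supply shifts: qs = (p − 21) + 347.
Solving gives q = 364.2 with buyers paying 38.2 and sellers receiving 17.2 (the 21 wedge).

Buyers pay 38.2; sellers receive 17.2; quantity = 364.2.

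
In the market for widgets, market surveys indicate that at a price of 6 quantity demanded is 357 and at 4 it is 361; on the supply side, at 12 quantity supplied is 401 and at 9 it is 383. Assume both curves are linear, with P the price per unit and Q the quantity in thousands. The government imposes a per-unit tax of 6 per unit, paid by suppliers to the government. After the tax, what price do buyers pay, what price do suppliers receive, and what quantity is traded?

Demand slope: (361 − 357)/(4 − 6) = -2, so Qd = 369 − 2P.
Supply slope: (383 − 401)/(9 − 12) = 6, so Qs = 6P + 329.
Without the tax, 369 − 2P = 6P + 329 gives 8P = 40, so P* = 5 and Q* = 359.
With the tax collected from suppliers, supply shifts: Qs = 6(P − 6) + 329.
Solving gives Q = 350 with buyers paying 9.5 and suppliers receiving 3.5 (the 6 wedge).

Buyers pay 9.5; suppliers receive 3.5; quantity = 350.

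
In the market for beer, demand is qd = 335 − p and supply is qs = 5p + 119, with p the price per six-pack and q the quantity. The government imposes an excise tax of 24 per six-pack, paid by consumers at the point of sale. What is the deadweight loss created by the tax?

Deadweight loss = 240.

Before the tax: set 335 − p = 5p + 119 → p* = 36, q* = 299.
With the tax collected from consumers, demand (in seller-price terms) shifts: qd = 335 − (p + 24).
Solving gives q = 279 with consumers paying 56 and suppliers receiving 32 (the 24 wedge).
Quantity falls by |ΔQ| = |299 − 279| = 20.
DWL = ½ · t · |ΔQ| = ½ · 24 · 20 = 240.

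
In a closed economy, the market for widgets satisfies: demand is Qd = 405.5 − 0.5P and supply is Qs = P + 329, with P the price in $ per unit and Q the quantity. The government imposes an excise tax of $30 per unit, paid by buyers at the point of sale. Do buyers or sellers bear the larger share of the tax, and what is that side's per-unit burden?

Before the tax: set 405.5 − 0.5P = P + 329 → P* = $51, Q* = 380.
With the tax collected from buyers, demand (in seller-price terms) shifts: Qd = 405.5 − 0.5(P + 30).
Solving gives Q = 370 with buyers paying $71 and sellers receiving $41 (the $30 wedge).
Per-unit burden: buyers $20, sellers $10.
Buyers take the larger share because demand is less price-elastic here (demand slope 0.5 vs supply slope 1).
The less price-elastic side of the market bears the larger share of a per-unit tax.

Buyers bear the larger share: $20 per unit.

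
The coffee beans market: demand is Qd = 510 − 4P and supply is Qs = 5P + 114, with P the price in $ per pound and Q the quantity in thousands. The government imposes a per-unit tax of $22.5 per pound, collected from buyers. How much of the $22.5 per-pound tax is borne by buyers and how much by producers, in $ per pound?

Buyers bear $12.5 per pound; producers bear $10 per pound.

Before the tax: set 510 − 4P = 5P + 114 → P* = $44, Q* = 334.
With the tax collected from buyers, demand (in seller-price terms) shifts: Qd = 510 − 4(P + 22.5).
Solving gives Q = 284 with buyers paying $56.5 and producers receiving $34 (the $22.5 wedge).
Burden on buyers: $12.5; on producers: $10. (They sum to $22.5.)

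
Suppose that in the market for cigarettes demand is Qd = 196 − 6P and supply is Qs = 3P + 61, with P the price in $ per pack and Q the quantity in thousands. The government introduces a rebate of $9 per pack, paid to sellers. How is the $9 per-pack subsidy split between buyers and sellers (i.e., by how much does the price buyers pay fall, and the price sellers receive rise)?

Without the subsidy, 196 − 6P = 3P + 61 gives 9P = 135, so P* = $15 and Q* = 106.
With a per-unit subsidy paid to sellers, each receives P + 9 per unit sold, so supply becomes Qs = 3(P + 9) + 61.
Solving gives Q = 124 with buyers paying $12 and sellers receiving $21 (the $9 wedge).
Gain to buyers: $3; to sellers: $6. (They sum to $9.)

Buyers gain $3 per pack; sellers gain $6 per pack.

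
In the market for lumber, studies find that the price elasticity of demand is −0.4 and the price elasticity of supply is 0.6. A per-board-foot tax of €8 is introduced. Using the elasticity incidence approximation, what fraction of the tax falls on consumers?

Incidence ratio: consumers' share ≈ εs / (εs + |εd|) = 0.6 / (0.6 + 0.4) = 0.6.
Supply is the more elastic side, so consumers bear the larger share.

Consumers' share ≈ 0.6.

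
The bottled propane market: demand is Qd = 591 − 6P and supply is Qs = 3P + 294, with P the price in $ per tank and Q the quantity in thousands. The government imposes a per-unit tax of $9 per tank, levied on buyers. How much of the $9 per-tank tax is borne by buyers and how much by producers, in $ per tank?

Buyers bear $3 per tank; producers bear $6 per tank.

Without the tax, 591 − 6P = 3P + 294 gives 9P = 297, so P* = $33 and Q* = 393.
With the tax collected from buyers, demand (in seller-price terms) shifts: Qd = 591 − 6(P + 9).
Solving gives Q = 375 with buyers paying $36 and producers receiving $27 (the $9 wedge).
Burden on buyers: $3; on producers: $6. (They sum to $9.)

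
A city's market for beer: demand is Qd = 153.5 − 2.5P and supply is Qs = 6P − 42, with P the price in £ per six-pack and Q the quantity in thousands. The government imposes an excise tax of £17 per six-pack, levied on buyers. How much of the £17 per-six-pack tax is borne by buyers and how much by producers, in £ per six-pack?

Buyers bear £12 per six-pack; producers bear £5 per six-pack.

Before the tax: set 153.5 − 2.5P = 6P − 42 → P* = £23, Q* = 96.
With the tax collected from buyers, demand (in seller-price terms) shifts: Qd = 153.5 − 2.5(P + 17).
New equilibrium: buyers pay £35, producers receive £18, Q = 66. (Wedge: Pb − Ps = 17.)
Burden on buyers: £12; on producers: £5. (They sum to £17.)
The less price-elastic side of the market bears the larger share of a per-unit tax.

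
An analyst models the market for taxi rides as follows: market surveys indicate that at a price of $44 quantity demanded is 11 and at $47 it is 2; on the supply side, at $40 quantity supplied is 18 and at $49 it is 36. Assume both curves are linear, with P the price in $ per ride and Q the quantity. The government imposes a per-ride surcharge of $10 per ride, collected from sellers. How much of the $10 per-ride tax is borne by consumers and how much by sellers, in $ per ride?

Consumers bear $4 per ride; sellers bear $6 per ride.

Demand slope: (2 − 11)/(47 − 44) = -3, so Qd = 143 − 3P.
Supply slope: (36 − 18)/(49 − 40) = 2, so Qs = 2P − 62.
Without the tax, 143 − 3P = 2P − 62 gives 5P = 205, so P* = $41 and Q* = 20.
With the tax collected from sellers, supply shifts: Qs = 2(P − 10) − 62.
New equilibrium: consumers pay $45, sellers receive $35, Q = 8. (Wedge: Pb − Ps = 10.)
Burden on consumers: $4; on sellers: $6. (They sum to $10.)
The less price-elastic side of the market bears the larger share of a per-unit tax.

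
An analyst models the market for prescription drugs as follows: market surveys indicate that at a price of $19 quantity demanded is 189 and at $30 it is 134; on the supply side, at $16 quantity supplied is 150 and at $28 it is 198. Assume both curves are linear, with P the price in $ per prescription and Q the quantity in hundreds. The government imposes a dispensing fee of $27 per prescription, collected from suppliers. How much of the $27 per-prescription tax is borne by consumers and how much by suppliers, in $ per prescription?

Consumers bear $12 per prescription; suppliers bear $15 per prescription.

Demand slope: (134 − 189)/(30 − 19) = -5, so Qd = 284 − 5P.
Supply slope: (198 − 150)/(28 − 16) = 4, so Qs = 4P + 86.
Without the tax, 284 − 5P = 4P + 86 gives 9P = 198, so P* = $22 and Q* = 174.
With the tax collected from suppliers, supply shifts: Qs = 4(P − 27) + 86.
Solving gives Q = 114 with consumers paying $34 and suppliers receiving $7 (the $27 wedge).
Burden on consumers: $12; on suppliers: $15. (They sum to $27.)
The less price-elastic side of the market bears the larger share of a per-unit tax.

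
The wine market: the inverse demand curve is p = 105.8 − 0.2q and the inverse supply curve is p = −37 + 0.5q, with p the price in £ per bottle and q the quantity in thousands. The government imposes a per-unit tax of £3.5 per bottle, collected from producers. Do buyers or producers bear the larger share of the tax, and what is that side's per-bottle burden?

Rewrite in direct form: qd = 529 − 5p and qs = 2p + 74.
Before the tax: set 529 − 5p = 2p + 74 → p* = £65, q* = 204.
With the tax collected from producers, supply shifts: qs = 2(p − 3.5) + 74.
New equilibrium: buyers pay £66, producers receive £62.5, q = 199. (Wedge: pb − ps = 3.5.)
Per-bottle burden: buyers £1, producers £2.5.
Producers take the larger share because supply is less price-elastic here (demand slope 5 vs supply slope 2).
The less price-elastic side of the market bears the larger share of a per-unit tax.

Producers bear the larger share: £2.5 per bottle.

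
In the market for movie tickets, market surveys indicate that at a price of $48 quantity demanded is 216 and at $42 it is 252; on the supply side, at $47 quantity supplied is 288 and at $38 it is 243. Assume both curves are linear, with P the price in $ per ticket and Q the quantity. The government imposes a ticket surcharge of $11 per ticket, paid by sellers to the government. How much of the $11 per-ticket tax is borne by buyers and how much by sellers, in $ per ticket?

Demand slope: (252 − 216)/(42 − 48) = -6, so Qd = 504 − 6P.
Supply slope: (243 − 288)/(38 − 47) = 5, so Qs = 5P + 53.
Before the tax: set 504 − 6P = 5P + 53 → P* = $41, Q* = 258.
With the tax collected from sellers, supply shifts: Qs = 5(P − 11) + 53.
New equilibrium: buyers pay $46, sellers receive $35, Q = 228. (Wedge: Pb − Ps = 11.)
Burden on buyers: $5; on sellers: $6. (They sum to $11.)

Buyers bear $5 per ticket; sellers bear $6 per ticket.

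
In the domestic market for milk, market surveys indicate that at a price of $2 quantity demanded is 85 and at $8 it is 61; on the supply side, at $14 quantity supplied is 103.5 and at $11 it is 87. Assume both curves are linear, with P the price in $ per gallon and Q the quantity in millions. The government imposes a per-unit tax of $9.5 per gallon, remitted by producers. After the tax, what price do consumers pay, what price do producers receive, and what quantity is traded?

Consumers pay $12.5; producers receive $3; quantity = 43.

Demand slope: (61 − 85)/(8 − 2) = -4, so Qd = 93 − 4P.
Supply slope: (87 − 103.5)/(11 − 14) = 5.5, so Qs = 5.5P + 26.5.
Before the tax: set 93 − 4P = 5.5P + 26.5 → P* = $7, Q* = 65.
With the tax collected from producers, supply shifts: Qs = 5.5(P − 9.5) + 26.5.
New equilibrium: consumers pay $12.5, producers receive $3, Q = 43. (Wedge: Pb − Ps = 9.5.)
The less price-elastic side of the market bears the larger share of a per-unit tax.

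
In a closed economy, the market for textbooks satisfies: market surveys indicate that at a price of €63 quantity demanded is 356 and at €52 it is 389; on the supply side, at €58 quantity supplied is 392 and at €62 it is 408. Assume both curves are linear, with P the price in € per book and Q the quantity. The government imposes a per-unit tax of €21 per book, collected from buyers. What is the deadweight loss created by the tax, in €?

Deadweight loss = €378.

Demand slope: (389 − 356)/(52 − 63) = -3, so Qd = 545 − 3P.
Supply slope: (408 − 392)/(62 − 58) = 4, so Qs = 4P + 160.
Before the tax: set 545 − 3P = 4P + 160 → P* = €55, Q* = 380.
With the tax collected from buyers, demand (in seller-price terms) shifts: Qd = 545 − 3(P + 21).
New equilibrium: buyers pay €67, sellers receive €46, Q = 344. (Wedge: Pb − Ps = 21.)
Quantity falls by |ΔQ| = |380 − 344| = 36.
DWL = ½ · t · |ΔQ| = ½ · 21 · 36 = €378.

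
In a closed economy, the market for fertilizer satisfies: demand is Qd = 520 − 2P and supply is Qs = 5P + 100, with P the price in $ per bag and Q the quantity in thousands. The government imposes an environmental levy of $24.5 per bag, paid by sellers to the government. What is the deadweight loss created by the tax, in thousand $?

Deadweight loss = $428.75 thousand.

Before the tax: set 520 − 2P = 5P + 100 → P* = $60, Q* = 400.
With the tax collected from sellers, supply shifts: Qs = 5(P − 24.5) + 100.
Solving gives Q = 365 with buyers paying $77.5 and sellers receiving $53 (the $24.5 wedge).
Quantity falls by |ΔQ| = |400 − 365| = 35.
DWL = ½ · t · |ΔQ| = ½ · 24.5 · 35 = $428.75.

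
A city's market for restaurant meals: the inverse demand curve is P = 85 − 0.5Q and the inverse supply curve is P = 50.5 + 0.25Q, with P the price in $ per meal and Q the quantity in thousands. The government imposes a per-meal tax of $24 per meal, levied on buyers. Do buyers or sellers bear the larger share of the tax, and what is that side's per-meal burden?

Inverting to Q(P) form: Qd = 170 − 2P; Qs = 4P − 202.
Before the tax: set 170 − 2P = 4P − 202 → P* = $62, Q* = 46.
With the tax collected from buyers, demand (in seller-price terms) shifts: Qd = 170 − 2(P + 24).
Solving gives Q = 14 with buyers paying $78 and sellers receiving $54 (the $24 wedge).
Per-meal burden: buyers $16, sellers $8.
Buyers take the larger share because demand is less price-elastic here (demand slope 2 vs supply slope 4).
The less price-elastic side of the market bears the larger share of a per-unit tax.

Buyers bear the larger share: $16 per meal.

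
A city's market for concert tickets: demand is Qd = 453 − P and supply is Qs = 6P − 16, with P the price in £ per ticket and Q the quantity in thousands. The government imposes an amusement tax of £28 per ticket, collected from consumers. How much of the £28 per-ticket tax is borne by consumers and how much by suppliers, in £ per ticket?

Before the tax: set 453 − P = 6P − 16 → P* = £67, Q* = 386.
With the tax collected from consumers, demand (in seller-price terms) shifts: Qd = 453 − (P + 28).
Solving gives Q = 362 with consumers paying £91 and suppliers receiving £63 (the £28 wedge).
Burden on consumers: £24; on suppliers: £4. (They sum to £28.)

Consumers bear £24 per ticket; suppliers bear £4 per ticket.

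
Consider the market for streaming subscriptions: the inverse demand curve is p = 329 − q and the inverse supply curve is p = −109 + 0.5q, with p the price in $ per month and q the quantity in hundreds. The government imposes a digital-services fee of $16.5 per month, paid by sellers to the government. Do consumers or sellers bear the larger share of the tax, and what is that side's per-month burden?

Consumers bear the larger share: $11 per month.

Inverting to q(p) form: qd = 329 − p; qs = 2p + 218.
Without the tax, 329 − p = 2p + 218 gives 3p = 111, so p* = $37 and q* = 292.
With the tax collected from sellers, supply shifts: qs = 2(p − 16.5) + 218.
Solving gives q = 281 with consumers paying $48 and sellers receiving $31.5 (the $16.5 wedge).
Per-month burden: consumers $11, sellers $5.5.
Consumers take the larger share because demand is less price-elastic here (demand slope 1 vs supply slope 2).
The less price-elastic side of the market bears the larger share of a per-unit tax.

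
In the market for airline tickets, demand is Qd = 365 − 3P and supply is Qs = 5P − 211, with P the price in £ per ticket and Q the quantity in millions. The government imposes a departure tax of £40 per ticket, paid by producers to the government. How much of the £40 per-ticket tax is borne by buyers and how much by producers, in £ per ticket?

Buyers bear £25 per ticket; producers bear £15 per ticket.

Before the tax: set 365 − 3P = 5P − 211 → P* = £72, Q* = 149.
With the tax collected from producers, supply shifts: Qs = 5(P − 40) − 211.
New equilibrium: buyers pay £97, producers receive £57, Q = 74. (Wedge: Pb − Ps = 40.)
Burden on buyers: £25; on producers: £15. (They sum to £40.)
The less price-elastic side of the market bears the larger share of a per-unit tax.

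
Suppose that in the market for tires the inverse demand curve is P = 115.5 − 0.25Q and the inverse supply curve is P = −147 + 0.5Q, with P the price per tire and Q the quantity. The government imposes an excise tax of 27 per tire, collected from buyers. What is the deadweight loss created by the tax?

Inverting to Q(P) form: Qd = 462 − 4P; Qs = 2P + 294.
Without the tax, 462 − 4P = 2P + 294 gives 6P = 168, so P* = 28 and Q* = 350.
With the tax collected from buyers, demand (in seller-price terms) shifts: Qd = 462 − 4(P + 27).
Solving gives Q = 314 with buyers paying 37 and producers receiving 10 (the 27 wedge).
Quantity falls by |ΔQ| = |350 − 314| = 36.
DWL = ½ · t · |ΔQ| = ½ · 27 · 36 = 486.

Deadweight loss = 486.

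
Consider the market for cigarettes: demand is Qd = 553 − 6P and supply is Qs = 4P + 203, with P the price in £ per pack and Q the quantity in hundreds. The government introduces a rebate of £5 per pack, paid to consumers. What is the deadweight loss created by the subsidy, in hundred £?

Without the subsidy, 553 − 6P = 4P + 203 gives 10P = 350, so P* = £35 and Q* = 343.
With a per-unit subsidy paid to consumers, each effectively pays P − 5, so demand becomes Qd = 553 − 6(P − 5).
New equilibrium: consumers pay £33, suppliers receive £38, Q = 355. (Wedge: Pb − Ps = −5.)
Quantity rises by |ΔQ| = |343 − 355| = 12.
DWL = ½ · t · |ΔQ| = ½ · 5 · 12 = £30.

Deadweight loss = £30 hundred.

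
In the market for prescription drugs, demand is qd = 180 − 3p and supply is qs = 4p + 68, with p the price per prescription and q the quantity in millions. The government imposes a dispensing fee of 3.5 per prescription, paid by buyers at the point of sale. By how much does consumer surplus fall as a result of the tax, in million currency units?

Consumer surplus falls by 258 million.

Before the tax: set 180 − 3p = 4p + 68 → p* = 16, q* = 132.
With the tax collected from buyers, demand (in seller-price terms) shifts: qd = 180 − 3(p + 3.5).
Solving gives q = 126 with buyers paying 18 and suppliers receiving 14.5 (the 3.5 wedge).
ΔCS is the trapezoid between Q = 126 and Q = 132 of height 2: ½ · (132 + 126) · 2 = 258.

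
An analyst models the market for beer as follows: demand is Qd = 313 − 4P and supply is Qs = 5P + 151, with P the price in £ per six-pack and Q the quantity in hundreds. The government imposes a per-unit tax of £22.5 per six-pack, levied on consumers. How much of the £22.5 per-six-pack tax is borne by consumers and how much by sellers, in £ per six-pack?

Consumers bear £12.5 per six-pack; sellers bear £10 per six-pack.

Before the tax: set 313 − 4P = 5P + 151 → P* = £18, Q* = 241.
With the tax collected from consumers, demand (in seller-price terms) shifts: Qd = 313 − 4(P + 22.5).
New equilibrium: consumers pay £30.5, sellers receive £8, Q = 191. (Wedge: Pb − Ps = 22.5.)
Burden on consumers: £12.5; on sellers: £10. (They sum to £22.5.)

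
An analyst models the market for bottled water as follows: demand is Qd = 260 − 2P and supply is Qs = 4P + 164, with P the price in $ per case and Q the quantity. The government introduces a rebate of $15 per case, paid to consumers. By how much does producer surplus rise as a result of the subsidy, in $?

Producer surplus rises by $1190.

Without the subsidy, 260 − 2P = 4P + 164 gives 6P = 96, so P* = $16 and Q* = 228.
With a per-unit subsidy paid to consumers, each effectively pays P − 15, so demand becomes Qd = 260 − 2(P − 15).
Solving gives Q = 248 with consumers paying $6 and producers receiving $21 (the $15 wedge).
ΔPS is the trapezoid between Q = 248 and Q = 228 of height $5: ½ · (228 + 248) · 5 = $1190.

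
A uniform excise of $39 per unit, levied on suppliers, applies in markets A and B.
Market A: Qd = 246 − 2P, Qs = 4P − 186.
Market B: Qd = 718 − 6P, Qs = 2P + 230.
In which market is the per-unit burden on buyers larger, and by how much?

Market A: pre-tax P* = $72, Q* = 102; post-tax Q = 50; per-unit burden on buyers = $26.
Market B: pre-tax P* = $61, Q* = 352; post-tax Q = 293.5; per-unit burden on buyers = $9.75.
Difference: $26 vs $9.75 → market A is larger by $16.25.

Market A, by $16.25.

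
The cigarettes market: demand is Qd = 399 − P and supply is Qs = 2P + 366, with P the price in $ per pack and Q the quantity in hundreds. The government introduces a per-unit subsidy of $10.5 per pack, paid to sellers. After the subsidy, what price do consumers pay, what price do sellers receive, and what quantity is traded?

Before the subsidy: set 399 − P = 2P + 366 → P* = $11, Q* = 388.
With a per-unit subsidy paid to sellers, each receives P + 10.5 per unit sold, so supply becomes Qs = 2(P + 10.5) + 366.
Solving gives Q = 395 with consumers paying $4 and sellers receiving $14.5 (the $10.5 wedge).

Consumers pay $4; sellers receive $14.5; quantity = 395.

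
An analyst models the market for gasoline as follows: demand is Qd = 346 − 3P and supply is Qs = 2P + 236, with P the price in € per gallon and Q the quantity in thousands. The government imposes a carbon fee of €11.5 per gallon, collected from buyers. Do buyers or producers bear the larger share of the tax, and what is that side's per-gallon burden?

Without the tax, 346 − 3P = 2P + 236 gives 5P = 110, so P* = €22 and Q* = 280.
With the tax collected from buyers, demand (in seller-price terms) shifts: Qd = 346 − 3(P + 11.5).
Solving gives Q = 266.2 with buyers paying €26.6 and producers receiving €15.1 (the €11.5 wedge).
Per-gallon burden: buyers €4.6, producers €6.9.
Producers take the larger share because supply is less price-elastic here (demand slope 3 vs supply slope 2).

Producers bear the larger share: €6.9 per gallon.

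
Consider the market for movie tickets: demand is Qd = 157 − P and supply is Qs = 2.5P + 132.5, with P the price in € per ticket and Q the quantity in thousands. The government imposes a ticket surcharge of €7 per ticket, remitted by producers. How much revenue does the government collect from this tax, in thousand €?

Without the tax, 157 − P = 2.5P + 132.5 gives 3.5P = 24.5, so P* = €7 and Q* = 150.
With the tax collected from producers, supply shifts: Qs = 2.5(P − 7) + 132.5.
Solving gives Q = 145 with buyers paying €12 and producers receiving €5 (the €7 wedge).
Revenue = t · Q = 7 · 145 = €1015.

Tax revenue = €1015 thousand.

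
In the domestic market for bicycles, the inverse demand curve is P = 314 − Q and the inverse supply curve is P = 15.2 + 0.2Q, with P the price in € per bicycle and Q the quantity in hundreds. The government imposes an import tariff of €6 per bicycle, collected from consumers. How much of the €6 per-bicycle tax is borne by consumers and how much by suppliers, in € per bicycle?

Rewrite in direct form: Qd = 314 − P and Qs = 5P − 76.
Without the tax, 314 − P = 5P − 76 gives 6P = 390, so P* = €65 and Q* = 249.
With the tax collected from consumers, demand (in seller-price terms) shifts: Qd = 314 − (P + 6).
New equilibrium: consumers pay €70, suppliers receive €64, Q = 244. (Wedge: Pb − Ps = 6.)
Burden on consumers: €5; on suppliers: €1. (They sum to €6.)

Consumers bear €5 per bicycle; suppliers bear €1 per bicycle.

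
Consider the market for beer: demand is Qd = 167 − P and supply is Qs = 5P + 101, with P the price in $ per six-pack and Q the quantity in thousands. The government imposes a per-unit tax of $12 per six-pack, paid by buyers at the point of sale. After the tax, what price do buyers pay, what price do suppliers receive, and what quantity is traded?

Without the tax, 167 − P = 5P + 101 gives 6P = 66, so P* = $11 and Q* = 156.
With the tax collected from buyers, demand (in seller-price terms) shifts: Qd = 167 − (P + 12).
New equilibrium: buyers pay $21, suppliers receive $9, Q = 146. (Wedge: Pb − Ps = 12.)

Buyers pay $21; suppliers receive $9; quantity = 146.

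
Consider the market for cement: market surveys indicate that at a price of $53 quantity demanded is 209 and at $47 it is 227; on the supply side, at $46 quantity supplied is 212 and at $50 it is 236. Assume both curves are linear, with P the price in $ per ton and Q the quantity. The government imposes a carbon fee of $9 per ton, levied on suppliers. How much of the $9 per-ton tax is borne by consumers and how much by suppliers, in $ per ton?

Consumers bear $6 per ton; suppliers bear $3 per ton.

Demand slope: (227 − 209)/(47 − 53) = -3, so Qd = 368 − 3P.
Supply slope: (236 − 212)/(50 − 46) = 6, so Qs = 6P − 64.
Without the tax, 368 − 3P = 6P − 64 gives 9P = 432, so P* = $48 and Q* = 224.
With the tax collected from suppliers, supply shifts: Qs = 6(P − 9) − 64.
Solving gives Q = 206 with consumers paying $54 and suppliers receiving $45 (the $9 wedge).
Burden on consumers: $6; on suppliers: $3. (They sum to $9.)
The less price-elastic side of the market bears the larger share of a per-unit tax.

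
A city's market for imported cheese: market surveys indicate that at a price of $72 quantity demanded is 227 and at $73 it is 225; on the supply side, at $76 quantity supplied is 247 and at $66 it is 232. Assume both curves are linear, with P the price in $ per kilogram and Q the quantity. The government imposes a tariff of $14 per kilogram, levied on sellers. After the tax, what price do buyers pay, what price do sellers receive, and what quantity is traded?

Buyers pay $74; sellers receive $60; quantity = 223.

Demand slope: (225 − 227)/(73 − 72) = -2, so Qd = 371 − 2P.
Supply slope: (232 − 247)/(66 − 76) = 1.5, so Qs = 1.5P + 133.
Before the tax: set 371 − 2P = 1.5P + 133 → P* = $68, Q* = 235.
With the tax collected from sellers, supply shifts: Qs = 1.5(P − 14) + 133.
Solving gives Q = 223 with buyers paying $74 and sellers receiving $60 (the $14 wedge).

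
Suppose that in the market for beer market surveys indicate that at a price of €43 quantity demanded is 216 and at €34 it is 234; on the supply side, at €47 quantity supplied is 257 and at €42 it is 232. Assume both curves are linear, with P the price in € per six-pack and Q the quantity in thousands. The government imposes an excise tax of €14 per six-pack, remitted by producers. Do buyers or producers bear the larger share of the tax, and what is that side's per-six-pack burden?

Demand slope: (234 − 216)/(34 − 43) = -2, so Qd = 302 − 2P.
Supply slope: (232 − 257)/(42 − 47) = 5, so Qs = 5P + 22.
Without the tax, 302 − 2P = 5P + 22 gives 7P = 280, so P* = €40 and Q* = 222.
With the tax collected from producers, supply shifts: Qs = 5(P − 14) + 22.
Solving gives Q = 202 with buyers paying €50 and producers receiving €36 (the €14 wedge).
Per-six-pack burden: buyers €10, producers €4.
Buyers take the larger share because demand is less price-elastic here (demand slope 2 vs supply slope 5).
The less price-elastic side of the market bears the larger share of a per-unit tax.

Buyers bear the larger share: €10 per six-pack.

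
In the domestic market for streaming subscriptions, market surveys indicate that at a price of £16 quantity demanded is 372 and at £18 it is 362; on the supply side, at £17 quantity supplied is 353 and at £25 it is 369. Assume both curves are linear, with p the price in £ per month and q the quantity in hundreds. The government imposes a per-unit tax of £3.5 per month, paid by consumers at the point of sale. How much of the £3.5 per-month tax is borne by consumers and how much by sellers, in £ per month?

Consumers bear £1 per month; sellers bear £2.5 per month.

Demand slope: (362 − 372)/(18 − 16) = -5, so qd = 452 − 5p.
Supply slope: (369 − 353)/(25 − 17) = 2, so qs = 2p + 319.
Before the tax: set 452 − 5p = 2p + 319 → p* = £19, q* = 357.
With the tax collected from consumers, demand (in seller-price terms) shifts: qd = 452 − 5(p + 3.5).
New equilibrium: consumers pay £20, sellers receive £16.5, q = 352. (Wedge: pb − ps = 3.5.)
Burden on consumers: £1; on sellers: £2.5. (They sum to £3.5.)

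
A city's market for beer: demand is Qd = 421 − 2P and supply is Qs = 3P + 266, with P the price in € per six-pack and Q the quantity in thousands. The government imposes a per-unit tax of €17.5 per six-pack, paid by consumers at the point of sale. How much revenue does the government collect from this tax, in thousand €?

Tax revenue = €5915 thousand.

Before the tax: set 421 − 2P = 3P + 266 → P* = €31, Q* = 359.
With the tax collected from consumers, demand (in seller-price terms) shifts: Qd = 421 − 2(P + 17.5).
Solving gives Q = 338 with consumers paying €41.5 and producers receiving €24 (the €17.5 wedge).
Revenue = t · Q = 17.5 · 338 = €5915.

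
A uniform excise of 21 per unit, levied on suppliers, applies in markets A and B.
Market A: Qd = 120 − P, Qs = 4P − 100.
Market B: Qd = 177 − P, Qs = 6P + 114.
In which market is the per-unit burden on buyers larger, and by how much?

Market A: pre-tax P* = 44, Q* = 76; post-tax Q = 59.2; per-unit burden on buyers = 16.8.
Market B: pre-tax P* = 9, Q* = 168; post-tax Q = 150; per-unit burden on buyers = 18.
Difference: 16.8 vs 18 → market B is larger by 1.2.

Market B, by 1.2.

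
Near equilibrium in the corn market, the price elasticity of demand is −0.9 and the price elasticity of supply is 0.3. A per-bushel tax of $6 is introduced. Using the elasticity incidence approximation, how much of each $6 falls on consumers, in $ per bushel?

Consumers bear ≈ $1.5 per bushel.

Incidence ratio: consumers' share ≈ εs / (εs + |εd|) = 0.3 / (0.3 + 0.9) = 0.25.
So consumers bear ≈ 0.25 × $6 = $1.5; sellers bear $4.5.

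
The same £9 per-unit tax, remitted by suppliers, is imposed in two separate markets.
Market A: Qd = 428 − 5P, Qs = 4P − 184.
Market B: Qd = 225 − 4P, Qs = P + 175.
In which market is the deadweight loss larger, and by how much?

Market A: pre-tax P* = £68, Q* = 88; post-tax Q = 68; deadweight loss = £90.
Market B: pre-tax P* = £10, Q* = 185; post-tax Q = 177.8; deadweight loss = £32.4.
Difference: £90 vs £32.4 → market A is larger by £57.6.

Market A, by £57.6.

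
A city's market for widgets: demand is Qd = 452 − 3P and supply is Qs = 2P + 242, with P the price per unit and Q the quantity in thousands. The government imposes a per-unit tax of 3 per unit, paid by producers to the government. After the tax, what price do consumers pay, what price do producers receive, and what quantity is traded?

Consumers pay 43.2; producers receive 40.2; quantity = 322.4.

Before the tax: set 452 − 3P = 2P + 242 → P* = 42, Q* = 326.
With the tax collected from producers, supply shifts: Qs = 2(P − 3) + 242.
New equilibrium: consumers pay 43.2, producers receive 40.2, Q = 322.4. (Wedge: Pb − Ps = 3.)
The less price-elastic side of the market bears the larger share of a per-unit tax.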